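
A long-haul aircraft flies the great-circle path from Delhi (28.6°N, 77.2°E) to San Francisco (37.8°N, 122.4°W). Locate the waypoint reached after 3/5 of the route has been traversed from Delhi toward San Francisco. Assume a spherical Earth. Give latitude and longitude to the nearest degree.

Write both endpoints as unit vectors p₁, p₂ with components (cos φ cos λ, cos φ sin λ, sin φ).
The central angle between the endpoints is δ = arccos(p₁·p₂) ≈ 1.939 rad (111.1°).
Interpolate at f = 3/5 with slerp weights a = sin((1−f)δ)/sin δ ≈ 0.751, b = sin(fδ)/sin δ ≈ 0.984.
p = a·p₁ + b·p₂ ≈ (-0.271, -0.014, 0.963); φ = arcsin(p_z) ≈ 74.27°, λ = atan2(p_y, p_x) ≈ -177.03°.

≈ (74°N, 177°W)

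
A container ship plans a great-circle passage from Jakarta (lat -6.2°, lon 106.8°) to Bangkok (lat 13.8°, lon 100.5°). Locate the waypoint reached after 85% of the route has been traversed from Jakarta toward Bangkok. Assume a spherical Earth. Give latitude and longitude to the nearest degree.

≈ lat 11°, lon 101°

The haversine formula gives a central angle δ ≈ 0.366 rad (21.0°) between the endpoints.
Interpolate at f = 0.85 with slerp weights a = sin((1−f)δ)/sin δ ≈ 0.153, b = sin(fδ)/sin δ ≈ 0.855.
p = a·p₁ + b·p₂ ≈ (-0.195, 0.963, 0.187); φ = arcsin(p_z) ≈ 10.80°, λ = atan2(p_y, p_x) ≈ 101.48°.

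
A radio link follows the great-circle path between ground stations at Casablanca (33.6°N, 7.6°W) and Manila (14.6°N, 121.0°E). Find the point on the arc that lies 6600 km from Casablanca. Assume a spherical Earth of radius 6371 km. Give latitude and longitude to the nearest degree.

≈ 44°N, 71°E

Write both endpoints as unit vectors p₁, p₂ with components (cos φ cos λ, cos φ sin λ, sin φ).
The central angle between the endpoints is δ = arccos(p₁·p₂) ≈ 1.943 rad (111.3°). The total great-circle distance is δ·R ≈ 1.943 × 6371 ≈ 12377 km, so the target fraction is f = 6600/12377 ≈ 0.533.
Interpolate at f ≈ 0.533 with slerp weights a = sin((1−f)δ)/sin δ ≈ 0.845, b = sin(fδ)/sin δ ≈ 0.923.
p = a·p₁ + b·p₂ ≈ (0.238, 0.673, 0.701); φ = arcsin(p_z) ≈ 44.47°, λ = atan2(p_y, p_x) ≈ 70.55°.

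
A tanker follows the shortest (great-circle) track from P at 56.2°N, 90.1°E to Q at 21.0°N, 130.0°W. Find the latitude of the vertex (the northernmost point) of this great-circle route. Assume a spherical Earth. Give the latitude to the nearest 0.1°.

The great circle lies in the plane with unit normal n̂ = (p₁ × p₂)/|p₁ × p₂|.
Here n̂_z ≈ +0.336; the vertex latitude is φ_max = arccos|n̂_z| ≈ 70.4°.

≈ 70.4°N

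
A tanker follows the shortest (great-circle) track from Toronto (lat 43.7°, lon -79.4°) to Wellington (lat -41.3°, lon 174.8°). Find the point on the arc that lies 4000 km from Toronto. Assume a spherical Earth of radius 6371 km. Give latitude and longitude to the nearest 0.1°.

Convert each endpoint to a unit vector on the sphere (x = cos φ cos λ, y = cos φ sin λ, z = sin φ).
The central angle between the endpoints is δ = arccos(p₁·p₂) ≈ 2.219 rad (127.1°). The total great-circle distance is δ·R ≈ 2.219 × 6371 ≈ 14138 km, so the target fraction is f = 4000/14138 ≈ 0.283.
Interpolate at f ≈ 0.283 with slerp weights a = sin((1−f)δ)/sin δ ≈ 1.254, b = sin(fδ)/sin δ ≈ 0.737.
p = a·p₁ + b·p₂ ≈ (-0.385, -0.841, 0.380); φ = arcsin(p_z) ≈ 22.35°, λ = atan2(p_y, p_x) ≈ -114.57°.

≈ lat 22.3°, lon -114.6°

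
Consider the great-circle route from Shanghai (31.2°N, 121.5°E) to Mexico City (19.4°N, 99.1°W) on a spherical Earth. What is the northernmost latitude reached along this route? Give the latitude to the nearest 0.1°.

≈ 54.2°N

The great circle lies in the plane with unit normal n̂ = (p₁ × p₂)/|p₁ × p₂|.
Here n̂_z ≈ +0.585; the vertex latitude is φ_max = arccos|n̂_z| ≈ 54.2°.
Check via Clairaut: cos φ_max = |cos φ₁| · sin C = cos(31.2°)·sin(43.1°) ≈ 0.585, again giving ≈ 54.2°.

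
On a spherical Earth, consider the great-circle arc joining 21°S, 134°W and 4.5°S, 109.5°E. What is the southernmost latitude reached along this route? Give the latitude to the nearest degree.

≈ 25°S

The great circle lies in the plane with unit normal n̂ = (p₁ × p₂)/|p₁ × p₂|.
Here n̂_z ≈ -0.903; the vertex latitude is φ_max = arccos|n̂_z| ≈ 25.4°.
Check via Clairaut: cos φ_max = |cos φ₁| · sin C = cos(21.0°)·sin(104.6°) ≈ 0.903, again giving ≈ 25.4°.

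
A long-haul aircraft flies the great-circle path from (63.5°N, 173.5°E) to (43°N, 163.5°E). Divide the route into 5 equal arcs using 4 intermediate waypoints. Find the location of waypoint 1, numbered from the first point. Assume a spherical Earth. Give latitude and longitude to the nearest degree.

From cos δ = sin φ₁ sin φ₂ + cos φ₁ cos φ₂ cos Δλ, the central angle is δ ≈ 0.372 rad (21.3°).
Interpolate at f = 1/5 with slerp weights a = sin((1−f)δ)/sin δ ≈ 0.807, b = sin(fδ)/sin δ ≈ 0.204.
p = a·p₁ + b·p₂ ≈ (-0.501, 0.083, 0.861); φ = arcsin(p_z) ≈ 59.48°, λ = atan2(p_y, p_x) ≈ 170.57°.

≈ (59°N, 171°E)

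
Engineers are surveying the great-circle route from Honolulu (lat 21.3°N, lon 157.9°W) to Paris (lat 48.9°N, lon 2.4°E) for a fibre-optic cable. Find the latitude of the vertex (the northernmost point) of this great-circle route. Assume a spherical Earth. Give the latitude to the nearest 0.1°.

The great circle lies in the plane with unit normal n̂ = (p₁ × p₂)/|p₁ × p₂|.
Here n̂_z ≈ +0.217; the vertex latitude is φ_max = arccos|n̂_z| ≈ 77.5°.
Check via Clairaut: cos φ_max = |cos φ₁| · sin C = cos(21.3°)·sin(13.4°) ≈ 0.217, again giving ≈ 77.5°.

≈ 77.5°N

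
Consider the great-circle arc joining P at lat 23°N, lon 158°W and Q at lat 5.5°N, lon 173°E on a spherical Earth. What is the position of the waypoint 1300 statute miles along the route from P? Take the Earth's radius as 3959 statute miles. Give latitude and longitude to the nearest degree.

≈ lat 13°N, lon 175°W

Write both endpoints as unit vectors p₁, p₂ with components (cos φ cos λ, cos φ sin λ, sin φ).
The central angle between the endpoints is δ = arccos(p₁·p₂) ≈ 0.576 rad (33.0°). The total great-circle distance is δ·R ≈ 0.576 × 3959 ≈ 2279 mi, so the target fraction is f = 1300/2279 ≈ 0.570.
Interpolate at f ≈ 0.570 with slerp weights a = sin((1−f)δ)/sin δ ≈ 0.450, b = sin(fδ)/sin δ ≈ 0.592.
p = a·p₁ + b·p₂ ≈ (-0.969, -0.083, 0.232); φ = arcsin(p_z) ≈ 13.44°, λ = atan2(p_y, p_x) ≈ -175.09°.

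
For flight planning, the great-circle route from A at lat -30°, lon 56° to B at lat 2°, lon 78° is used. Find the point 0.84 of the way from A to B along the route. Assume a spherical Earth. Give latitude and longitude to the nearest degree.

Convert each endpoint to a unit vector on the sphere (x = cos φ cos λ, y = cos φ sin λ, z = sin φ).
The central angle between the endpoints is δ = arccos(p₁·p₂) ≈ 0.668 rad (38.3°).
Interpolate at f = 0.84 with slerp weights a = sin((1−f)δ)/sin δ ≈ 0.172, b = sin(fδ)/sin δ ≈ 0.859.
p = a·p₁ + b·p₂ ≈ (0.262, 0.963, -0.056); φ = arcsin(p_z) ≈ -3.22°, λ = atan2(p_y, p_x) ≈ 74.79°.

≈ lat -3°, lon 75°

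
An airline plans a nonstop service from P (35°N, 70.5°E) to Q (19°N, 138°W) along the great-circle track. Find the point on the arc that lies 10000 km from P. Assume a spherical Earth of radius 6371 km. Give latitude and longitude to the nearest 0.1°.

≈ (44.5°N, 156.2°W)

Convert each endpoint to a unit vector on the sphere (x = cos φ cos λ, y = cos φ sin λ, z = sin φ).
The central angle between the endpoints is δ = arccos(p₁·p₂) ≈ 2.087 rad (119.6°). The total great-circle distance is δ·R ≈ 2.087 × 6371 ≈ 13299 km, so the target fraction is f = 10000/13299 ≈ 0.752.
Interpolate at f ≈ 0.752 with slerp weights a = sin((1−f)δ)/sin δ ≈ 0.569, b = sin(fδ)/sin δ ≈ 1.150.
p = a·p₁ + b·p₂ ≈ (-0.652, -0.288, 0.701); φ = arcsin(p_z) ≈ 44.50°, λ = atan2(p_y, p_x) ≈ -156.18°.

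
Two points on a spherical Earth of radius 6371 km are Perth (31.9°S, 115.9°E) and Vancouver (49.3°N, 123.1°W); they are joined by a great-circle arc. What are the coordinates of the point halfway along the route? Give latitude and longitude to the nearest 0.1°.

Write both endpoints as unit vectors p₁, p₂ with components (cos φ cos λ, cos φ sin λ, sin φ).
The central angle between the endpoints is δ = arccos(p₁·p₂) ≈ 2.326 rad (133.3°).
Interpolate at f = 1/2 with slerp weights a = sin((1−f)δ)/sin δ ≈ 1.261, b = sin(fδ)/sin δ ≈ 1.261.
p = a·p₁ + b·p₂ ≈ (-0.917, 0.274, 0.290); φ = arcsin(p_z) ≈ 16.84°, λ = atan2(p_y, p_x) ≈ 163.35°.

≈ (16.8°N, 163.3°E)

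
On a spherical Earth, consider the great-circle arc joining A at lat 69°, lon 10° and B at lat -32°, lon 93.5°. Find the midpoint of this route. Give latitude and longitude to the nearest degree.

From cos δ = sin φ₁ sin φ₂ + cos φ₁ cos φ₂ cos Δλ, the central angle is δ ≈ 2.049 rad (117.4°).
Interpolate at f = 1/2 with slerp weights a = sin((1−f)δ)/sin δ ≈ 0.963, b = sin(fδ)/sin δ ≈ 0.963.
p = a·p₁ + b·p₂ ≈ (0.290, 0.875, 0.389); φ = arcsin(p_z) ≈ 22.86°, λ = atan2(p_y, p_x) ≈ 71.66°.

≈ lat 23°, lon 72°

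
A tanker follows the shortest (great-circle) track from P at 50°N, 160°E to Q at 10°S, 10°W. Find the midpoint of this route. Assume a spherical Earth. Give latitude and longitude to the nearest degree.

Convert each endpoint to a unit vector on the sphere (x = cos φ cos λ, y = cos φ sin λ, z = sin φ).
The central angle between the endpoints is δ = arccos(p₁·p₂) ≈ 2.429 rad (139.2°).
Interpolate at f = 1/2 with slerp weights a = sin((1−f)δ)/sin δ ≈ 1.433, b = sin(fδ)/sin δ ≈ 1.433.
p = a·p₁ + b·p₂ ≈ (0.524, 0.070, 0.849); φ = arcsin(p_z) ≈ 58.08°, λ = atan2(p_y, p_x) ≈ 7.60°.

≈ 58°N, 8°E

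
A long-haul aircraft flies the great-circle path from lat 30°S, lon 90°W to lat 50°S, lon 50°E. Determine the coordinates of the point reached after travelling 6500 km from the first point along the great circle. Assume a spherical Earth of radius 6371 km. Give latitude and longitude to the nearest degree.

Write both endpoints as unit vectors p₁, p₂ with components (cos φ cos λ, cos φ sin λ, sin φ).
The central angle between the endpoints is δ = arccos(p₁·p₂) ≈ 1.614 rad (92.5°). The total great-circle distance is δ·R ≈ 1.614 × 6371 ≈ 10284 km, so the target fraction is f = 6500/10284 ≈ 0.632.
Interpolate at f ≈ 0.632 with slerp weights a = sin((1−f)δ)/sin δ ≈ 0.560, b = sin(fδ)/sin δ ≈ 0.853.
p = a·p₁ + b·p₂ ≈ (0.352, -0.065, -0.934); φ = arcsin(p_z) ≈ -69.00°, λ = atan2(p_y, p_x) ≈ -10.46°.

≈ lat 69°S, lon 10°W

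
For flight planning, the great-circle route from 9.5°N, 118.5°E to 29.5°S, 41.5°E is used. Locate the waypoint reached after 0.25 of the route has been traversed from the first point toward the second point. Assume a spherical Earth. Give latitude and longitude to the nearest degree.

≈ 2°S, 101°E

Write both endpoints as unit vectors p₁, p₂ with components (cos φ cos λ, cos φ sin λ, sin φ).
The central angle between the endpoints is δ = arccos(p₁·p₂) ≈ 1.459 rad (83.6°).
Interpolate at f = 0.25 with slerp weights a = sin((1−f)δ)/sin δ ≈ 0.894, b = sin(fδ)/sin δ ≈ 0.359.
p = a·p₁ + b·p₂ ≈ (-0.187, 0.982, -0.029); φ = arcsin(p_z) ≈ -1.67°, λ = atan2(p_y, p_x) ≈ 100.77°.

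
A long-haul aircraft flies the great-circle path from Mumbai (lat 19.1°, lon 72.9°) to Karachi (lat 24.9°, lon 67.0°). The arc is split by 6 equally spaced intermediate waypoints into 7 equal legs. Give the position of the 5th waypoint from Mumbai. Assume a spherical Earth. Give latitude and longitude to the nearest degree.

≈ lat 23°, lon 69°

Write both endpoints as unit vectors p₁, p₂ with components (cos φ cos λ, cos φ sin λ, sin φ).
The central angle between the endpoints is δ = arccos(p₁·p₂) ≈ 0.139 rad (8.0°).
Interpolate at f = 5/7 with slerp weights a = sin((1−f)δ)/sin δ ≈ 0.287, b = sin(fδ)/sin δ ≈ 0.715.
p = a·p₁ + b·p₂ ≈ (0.333, 0.856, 0.395); φ = arcsin(p_z) ≈ 23.26°, λ = atan2(p_y, p_x) ≈ 68.74°.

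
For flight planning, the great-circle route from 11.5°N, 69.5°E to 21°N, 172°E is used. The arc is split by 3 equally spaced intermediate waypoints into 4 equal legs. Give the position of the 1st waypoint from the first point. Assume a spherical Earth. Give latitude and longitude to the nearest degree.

≈ 20°N, 93°E

The haversine formula gives a central angle δ ≈ 1.698 rad (97.3°) between the endpoints.
Interpolate at f = 1/4 with slerp weights a = sin((1−f)δ)/sin δ ≈ 0.964, b = sin(fδ)/sin δ ≈ 0.415.
p = a·p₁ + b·p₂ ≈ (-0.053, 0.939, 0.341); φ = arcsin(p_z) ≈ 19.93°, λ = atan2(p_y, p_x) ≈ 93.23°.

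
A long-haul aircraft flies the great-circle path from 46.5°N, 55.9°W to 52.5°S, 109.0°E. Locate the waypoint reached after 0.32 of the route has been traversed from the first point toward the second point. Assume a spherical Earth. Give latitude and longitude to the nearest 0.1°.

≈ 5.3°N, 15.5°W

From cos δ = sin φ₁ sin φ₂ + cos φ₁ cos φ₂ cos Δλ, the central angle is δ ≈ 2.942 rad (168.5°).
Interpolate at f = 0.32 with slerp weights a = sin((1−f)δ)/sin δ ≈ 4.575, b = sin(fδ)/sin δ ≈ 4.067.
p = a·p₁ + b·p₂ ≈ (0.959, -0.267, 0.092); φ = arcsin(p_z) ≈ 5.26°, λ = atan2(p_y, p_x) ≈ -15.53°.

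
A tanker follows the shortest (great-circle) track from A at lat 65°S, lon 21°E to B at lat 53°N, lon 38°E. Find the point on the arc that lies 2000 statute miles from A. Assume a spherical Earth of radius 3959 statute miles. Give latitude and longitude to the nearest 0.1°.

≈ lat 36.4°S, lon 27.9°E

From cos δ = sin φ₁ sin φ₂ + cos φ₁ cos φ₂ cos Δλ, the central angle is δ ≈ 2.072 rad (118.7°). The total great-circle distance is δ·R ≈ 2.072 × 3959 ≈ 8204 mi, so the target fraction is f = 2000/8204 ≈ 0.244.
Interpolate at f ≈ 0.244 with slerp weights a = sin((1−f)δ)/sin δ ≈ 1.140, b = sin(fδ)/sin δ ≈ 0.552.
p = a·p₁ + b·p₂ ≈ (0.712, 0.377, -0.593); φ = arcsin(p_z) ≈ -36.35°, λ = atan2(p_y, p_x) ≈ 27.92°.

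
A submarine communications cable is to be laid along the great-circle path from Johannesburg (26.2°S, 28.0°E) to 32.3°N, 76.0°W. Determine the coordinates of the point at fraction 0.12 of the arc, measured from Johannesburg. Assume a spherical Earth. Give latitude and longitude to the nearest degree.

Convert each endpoint to a unit vector on the sphere (x = cos φ cos λ, y = cos φ sin λ, z = sin φ).
The central angle between the endpoints is δ = arccos(p₁·p₂) ≈ 2.004 rad (114.8°).
Interpolate at f = 0.12 with slerp weights a = sin((1−f)δ)/sin δ ≈ 1.081, b = sin(fδ)/sin δ ≈ 0.262.
p = a·p₁ + b·p₂ ≈ (0.910, 0.240, -0.337); φ = arcsin(p_z) ≈ -19.71°, λ = atan2(p_y, p_x) ≈ 14.79°.

≈ 20°S, 15°E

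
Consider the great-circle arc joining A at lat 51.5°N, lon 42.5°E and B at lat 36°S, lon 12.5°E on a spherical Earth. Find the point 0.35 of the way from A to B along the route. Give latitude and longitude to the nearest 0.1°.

≈ lat 21.2°N, lon 29.2°E

Write both endpoints as unit vectors p₁, p₂ with components (cos φ cos λ, cos φ sin λ, sin φ).
The central angle between the endpoints is δ = arccos(p₁·p₂) ≈ 1.595 rad (91.4°).
Interpolate at f = 0.35 with slerp weights a = sin((1−f)δ)/sin δ ≈ 0.861, b = sin(fδ)/sin δ ≈ 0.530.
p = a·p₁ + b·p₂ ≈ (0.814, 0.455, 0.362); φ = arcsin(p_z) ≈ 21.24°, λ = atan2(p_y, p_x) ≈ 29.21°.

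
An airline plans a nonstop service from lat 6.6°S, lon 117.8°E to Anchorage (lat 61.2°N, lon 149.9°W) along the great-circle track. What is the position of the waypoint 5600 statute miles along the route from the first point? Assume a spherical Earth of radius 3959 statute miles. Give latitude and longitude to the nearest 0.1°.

≈ lat 57.2°N, lon 179.9°E

The haversine formula gives a central angle δ ≈ 1.691 rad (96.9°) between the endpoints. The total great-circle distance is δ·R ≈ 1.691 × 3959 ≈ 6695 mi, so the target fraction is f = 5600/6695 ≈ 0.836.
Interpolate at f ≈ 0.836 with slerp weights a = sin((1−f)δ)/sin δ ≈ 0.275, b = sin(fδ)/sin δ ≈ 0.995.
p = a·p₁ + b·p₂ ≈ (-0.542, 0.001, 0.840); φ = arcsin(p_z) ≈ 57.17°, λ = atan2(p_y, p_x) ≈ 179.87°.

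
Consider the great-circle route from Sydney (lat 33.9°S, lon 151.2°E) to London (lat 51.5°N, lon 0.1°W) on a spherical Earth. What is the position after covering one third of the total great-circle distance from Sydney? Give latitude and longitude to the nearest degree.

≈ lat 8°N, lon 120°E

Write both endpoints as unit vectors p₁, p₂ with components (cos φ cos λ, cos φ sin λ, sin φ).
The central angle between the endpoints is δ = arccos(p₁·p₂) ≈ 2.668 rad (152.8°).
Interpolate at f = 1/3 with slerp weights a = sin((1−f)δ)/sin δ ≈ 2.143, b = sin(fδ)/sin δ ≈ 1.701.
p = a·p₁ + b·p₂ ≈ (-0.500, 0.855, 0.136); φ = arcsin(p_z) ≈ 7.80°, λ = atan2(p_y, p_x) ≈ 120.32°.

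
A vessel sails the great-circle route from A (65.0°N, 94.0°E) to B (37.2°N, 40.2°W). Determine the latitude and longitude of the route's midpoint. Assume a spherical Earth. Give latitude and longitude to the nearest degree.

From cos δ = sin φ₁ sin φ₂ + cos φ₁ cos φ₂ cos Δλ, the central angle is δ ≈ 1.252 rad (71.7°).
Interpolate at f = 1/2 with slerp weights a = sin((1−f)δ)/sin δ ≈ 0.617, b = sin(fδ)/sin δ ≈ 0.617.
p = a·p₁ + b·p₂ ≈ (0.357, -0.057, 0.932); φ = arcsin(p_z) ≈ 68.79°, λ = atan2(p_y, p_x) ≈ -9.08°.

≈ (69°N, 9°W)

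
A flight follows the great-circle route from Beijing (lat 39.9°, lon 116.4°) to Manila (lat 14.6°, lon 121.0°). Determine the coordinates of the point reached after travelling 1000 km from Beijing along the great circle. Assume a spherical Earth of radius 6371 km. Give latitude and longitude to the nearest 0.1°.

≈ lat 31.0°, lon 118.3°

Write both endpoints as unit vectors p₁, p₂ with components (cos φ cos λ, cos φ sin λ, sin φ).
The central angle between the endpoints is δ = arccos(p₁·p₂) ≈ 0.447 rad (25.6°). The total great-circle distance is δ·R ≈ 0.447 × 6371 ≈ 2849 km, so the target fraction is f = 1000/2849 ≈ 0.351.
Interpolate at f ≈ 0.351 with slerp weights a = sin((1−f)δ)/sin δ ≈ 0.662, b = sin(fδ)/sin δ ≈ 0.362.
p = a·p₁ + b·p₂ ≈ (-0.406, 0.755, 0.516); φ = arcsin(p_z) ≈ 31.04°, λ = atan2(p_y, p_x) ≈ 118.28°.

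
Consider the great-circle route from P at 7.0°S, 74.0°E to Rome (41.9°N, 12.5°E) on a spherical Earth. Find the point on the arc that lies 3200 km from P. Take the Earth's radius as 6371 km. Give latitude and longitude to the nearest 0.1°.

≈ 14.1°N, 54.3°E

The haversine formula gives a central angle δ ≈ 1.296 rad (74.3°) between the endpoints. The total great-circle distance is δ·R ≈ 1.296 × 6371 ≈ 8258 km, so the target fraction is f = 3200/8258 ≈ 0.387.
Interpolate at f ≈ 0.387 with slerp weights a = sin((1−f)δ)/sin δ ≈ 0.741, b = sin(fδ)/sin δ ≈ 0.500.
p = a·p₁ + b·p₂ ≈ (0.566, 0.787, 0.244); φ = arcsin(p_z) ≈ 14.11°, λ = atan2(p_y, p_x) ≈ 54.29°.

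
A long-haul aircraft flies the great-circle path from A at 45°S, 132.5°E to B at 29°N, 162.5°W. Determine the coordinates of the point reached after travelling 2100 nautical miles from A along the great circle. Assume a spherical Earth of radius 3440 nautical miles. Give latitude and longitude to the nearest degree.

≈ 19°S, 161°E

From cos δ = sin φ₁ sin φ₂ + cos φ₁ cos φ₂ cos Δλ, the central angle is δ ≈ 1.652 rad (94.7°). The total great-circle distance is δ·R ≈ 1.652 × 3440 ≈ 5684 nmi, so the target fraction is f = 2100/5684 ≈ 0.369.
Interpolate at f ≈ 0.369 with slerp weights a = sin((1−f)δ)/sin δ ≈ 0.866, b = sin(fδ)/sin δ ≈ 0.575.
p = a·p₁ + b·p₂ ≈ (-0.894, 0.300, -0.334); φ = arcsin(p_z) ≈ -19.49°, λ = atan2(p_y, p_x) ≈ 161.42°.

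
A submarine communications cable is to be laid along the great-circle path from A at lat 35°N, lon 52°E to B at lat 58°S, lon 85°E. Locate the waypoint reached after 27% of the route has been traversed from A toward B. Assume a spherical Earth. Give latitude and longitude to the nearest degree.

≈ lat 10°N, lon 59°E

Write both endpoints as unit vectors p₁, p₂ with components (cos φ cos λ, cos φ sin λ, sin φ).
The central angle between the endpoints is δ = arccos(p₁·p₂) ≈ 1.693 rad (97.0°).
Interpolate at f = 0.27 with slerp weights a = sin((1−f)δ)/sin δ ≈ 0.952, b = sin(fδ)/sin δ ≈ 0.445.
p = a·p₁ + b·p₂ ≈ (0.501, 0.849, 0.169); φ = arcsin(p_z) ≈ 9.71°, λ = atan2(p_y, p_x) ≈ 59.48°.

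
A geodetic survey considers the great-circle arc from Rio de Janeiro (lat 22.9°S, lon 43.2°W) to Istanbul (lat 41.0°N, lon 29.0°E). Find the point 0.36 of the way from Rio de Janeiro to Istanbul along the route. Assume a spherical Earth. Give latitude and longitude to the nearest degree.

Write both endpoints as unit vectors p₁, p₂ with components (cos φ cos λ, cos φ sin λ, sin φ).
The central angle between the endpoints is δ = arccos(p₁·p₂) ≈ 1.614 rad (92.5°).
Interpolate at f = 0.36 with slerp weights a = sin((1−f)δ)/sin δ ≈ 0.859, b = sin(fδ)/sin δ ≈ 0.549.
p = a·p₁ + b·p₂ ≈ (0.940, -0.341, 0.026); φ = arcsin(p_z) ≈ 1.48°, λ = atan2(p_y, p_x) ≈ -19.94°.

≈ lat 1°N, lon 20°W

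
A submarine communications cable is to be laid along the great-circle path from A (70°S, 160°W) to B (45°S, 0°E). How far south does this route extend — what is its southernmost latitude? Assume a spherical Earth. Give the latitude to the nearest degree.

The great circle lies in the plane with unit normal n̂ = (p₁ × p₂)/|p₁ × p₂|.
Here n̂_z ≈ +0.092; the vertex latitude is φ_max = arccos|n̂_z| ≈ 84.7°.
Check via Clairaut: cos φ_max = |cos φ₁| · sin C = cos(70.0°)·sin(164.4°) ≈ 0.092, again giving ≈ 84.7°.

≈ 85°S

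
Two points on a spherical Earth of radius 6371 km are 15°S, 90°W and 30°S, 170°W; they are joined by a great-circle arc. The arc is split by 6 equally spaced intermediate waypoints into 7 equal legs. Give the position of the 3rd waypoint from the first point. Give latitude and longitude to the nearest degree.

Write both endpoints as unit vectors p₁, p₂ with components (cos φ cos λ, cos φ sin λ, sin φ).
The central angle between the endpoints is δ = arccos(p₁·p₂) ≈ 1.293 rad (74.1°).
Interpolate at f = 3/7 with slerp weights a = sin((1−f)δ)/sin δ ≈ 0.700, b = sin(fδ)/sin δ ≈ 0.547.
p = a·p₁ + b·p₂ ≈ (-0.467, -0.759, -0.455); φ = arcsin(p_z) ≈ -27.05°, λ = atan2(p_y, p_x) ≈ -121.59°.

≈ 27°S, 122°W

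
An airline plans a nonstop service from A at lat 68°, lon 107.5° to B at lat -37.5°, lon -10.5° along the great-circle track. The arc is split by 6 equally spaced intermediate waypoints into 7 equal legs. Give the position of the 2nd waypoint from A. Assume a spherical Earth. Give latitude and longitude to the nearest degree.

≈ lat 50°, lon 35°

Write both endpoints as unit vectors p₁, p₂ with components (cos φ cos λ, cos φ sin λ, sin φ).
The central angle between the endpoints is δ = arccos(p₁·p₂) ≈ 2.352 rad (134.7°).
Interpolate at f = 2/7 with slerp weights a = sin((1−f)δ)/sin δ ≈ 1.400, b = sin(fδ)/sin δ ≈ 0.876.
p = a·p₁ + b·p₂ ≈ (0.526, 0.373, 0.764); φ = arcsin(p_z) ≈ 49.83°, λ = atan2(p_y, p_x) ≈ 35.36°.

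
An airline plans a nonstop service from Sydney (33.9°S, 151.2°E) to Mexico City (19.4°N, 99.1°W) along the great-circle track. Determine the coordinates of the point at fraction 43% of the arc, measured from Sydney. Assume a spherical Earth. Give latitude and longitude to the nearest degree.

Write both endpoints as unit vectors p₁, p₂ with components (cos φ cos λ, cos φ sin λ, sin φ).
The central angle between the endpoints is δ = arccos(p₁·p₂) ≈ 2.037 rad (116.7°).
Interpolate at f = 0.43 with slerp weights a = sin((1−f)δ)/sin δ ≈ 1.027, b = sin(fδ)/sin δ ≈ 0.860.
p = a·p₁ + b·p₂ ≈ (-0.875, -0.390, -0.287); φ = arcsin(p_z) ≈ -16.68°, λ = atan2(p_y, p_x) ≈ -155.97°.

≈ 17°S, 156°W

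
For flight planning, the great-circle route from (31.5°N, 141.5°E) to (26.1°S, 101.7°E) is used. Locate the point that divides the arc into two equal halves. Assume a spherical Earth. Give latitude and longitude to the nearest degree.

≈ (3°N, 121°E)

From cos δ = sin φ₁ sin φ₂ + cos φ₁ cos φ₂ cos Δλ, the central angle is δ ≈ 1.204 rad (69.0°).
Interpolate at f = 1/2 with slerp weights a = sin((1−f)δ)/sin δ ≈ 0.607, b = sin(fδ)/sin δ ≈ 0.607.
p = a·p₁ + b·p₂ ≈ (-0.515, 0.856, 0.050); φ = arcsin(p_z) ≈ 2.87°, λ = atan2(p_y, p_x) ≈ 121.06°.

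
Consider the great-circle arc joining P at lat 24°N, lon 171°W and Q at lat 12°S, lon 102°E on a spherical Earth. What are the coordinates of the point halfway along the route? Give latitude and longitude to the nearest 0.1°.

From cos δ = sin φ₁ sin φ₂ + cos φ₁ cos φ₂ cos Δλ, the central angle is δ ≈ 1.609 rad (92.2°).
Interpolate at f = 1/2 with slerp weights a = sin((1−f)δ)/sin δ ≈ 0.721, b = sin(fδ)/sin δ ≈ 0.721.
p = a·p₁ + b·p₂ ≈ (-0.797, 0.587, 0.143); φ = arcsin(p_z) ≈ 8.24°, λ = atan2(p_y, p_x) ≈ 143.64°.

≈ lat 8.2°N, lon 143.6°E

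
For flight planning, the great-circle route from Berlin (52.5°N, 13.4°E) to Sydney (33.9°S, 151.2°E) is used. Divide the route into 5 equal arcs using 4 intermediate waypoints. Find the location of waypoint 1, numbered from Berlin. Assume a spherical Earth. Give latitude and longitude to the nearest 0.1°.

Convert each endpoint to a unit vector on the sphere (x = cos φ cos λ, y = cos φ sin λ, z = sin φ).
The central angle between the endpoints is δ = arccos(p₁·p₂) ≈ 2.527 rad (144.8°).
Interpolate at f = 1/5 with slerp weights a = sin((1−f)δ)/sin δ ≈ 1.560, b = sin(fδ)/sin δ ≈ 0.839.
p = a·p₁ + b·p₂ ≈ (0.314, 0.556, 0.770); φ = arcsin(p_z) ≈ 50.35°, λ = atan2(p_y, p_x) ≈ 60.55°.

≈ 50.3°N, 60.6°E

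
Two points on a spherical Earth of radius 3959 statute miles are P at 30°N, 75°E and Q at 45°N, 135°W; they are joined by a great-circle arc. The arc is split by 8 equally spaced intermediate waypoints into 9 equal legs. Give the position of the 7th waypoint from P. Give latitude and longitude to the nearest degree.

≈ 64°N, 157°W

Write both endpoints as unit vectors p₁, p₂ with components (cos φ cos λ, cos φ sin λ, sin φ).
The central angle between the endpoints is δ = arccos(p₁·p₂) ≈ 1.749 rad (100.2°).
Interpolate at f = 7/9 with slerp weights a = sin((1−f)δ)/sin δ ≈ 0.385, b = sin(fδ)/sin δ ≈ 0.994.
p = a·p₁ + b·p₂ ≈ (-0.410, -0.175, 0.895); φ = arcsin(p_z) ≈ 63.50°, λ = atan2(p_y, p_x) ≈ -156.94°.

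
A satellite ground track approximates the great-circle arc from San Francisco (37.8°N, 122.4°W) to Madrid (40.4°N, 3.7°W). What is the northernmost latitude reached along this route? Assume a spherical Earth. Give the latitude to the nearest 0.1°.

≈ 57.9°N

The great circle lies in the plane with unit normal n̂ = (p₁ × p₂)/|p₁ × p₂|.
Here n̂_z ≈ +0.531; the vertex latitude is φ_max = arccos|n̂_z| ≈ 57.9°.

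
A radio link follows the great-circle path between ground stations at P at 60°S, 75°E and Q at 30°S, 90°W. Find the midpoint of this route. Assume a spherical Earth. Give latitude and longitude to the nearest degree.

≈ 74°S, 71°W

Write both endpoints as unit vectors p₁, p₂ with components (cos φ cos λ, cos φ sin λ, sin φ).
The central angle between the endpoints is δ = arccos(p₁·p₂) ≈ 1.556 rad (89.2°).
Interpolate at f = 1/2 with slerp weights a = sin((1−f)δ)/sin δ ≈ 0.702, b = sin(fδ)/sin δ ≈ 0.702.
p = a·p₁ + b·p₂ ≈ (0.091, -0.269, -0.959); φ = arcsin(p_z) ≈ -73.51°, λ = atan2(p_y, p_x) ≈ -71.33°.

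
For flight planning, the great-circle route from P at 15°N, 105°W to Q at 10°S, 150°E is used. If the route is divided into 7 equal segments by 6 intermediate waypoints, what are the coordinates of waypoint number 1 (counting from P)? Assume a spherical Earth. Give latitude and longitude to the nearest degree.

Write both endpoints as unit vectors p₁, p₂ with components (cos φ cos λ, cos φ sin λ, sin φ).
The central angle between the endpoints is δ = arccos(p₁·p₂) ≈ 1.866 rad (106.9°).
Interpolate at f = 1/7 with slerp weights a = sin((1−f)δ)/sin δ ≈ 1.045, b = sin(fδ)/sin δ ≈ 0.275.
p = a·p₁ + b·p₂ ≈ (-0.496, -0.839, 0.223); φ = arcsin(p_z) ≈ 12.86°, λ = atan2(p_y, p_x) ≈ -120.59°.

≈ 13°N, 121°W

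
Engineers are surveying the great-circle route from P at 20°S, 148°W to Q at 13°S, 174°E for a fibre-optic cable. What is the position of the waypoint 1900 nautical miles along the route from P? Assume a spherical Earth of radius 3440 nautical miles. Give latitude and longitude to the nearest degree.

Convert each endpoint to a unit vector on the sphere (x = cos φ cos λ, y = cos φ sin λ, z = sin φ).
The central angle between the endpoints is δ = arccos(p₁·p₂) ≈ 0.646 rad (37.0°). The total great-circle distance is δ·R ≈ 0.646 × 3440 ≈ 2223 nmi, so the target fraction is f = 1900/2223 ≈ 0.855.
Interpolate at f ≈ 0.855 with slerp weights a = sin((1−f)δ)/sin δ ≈ 0.156, b = sin(fδ)/sin δ ≈ 0.871.
p = a·p₁ + b·p₂ ≈ (-0.968, 0.011, -0.249); φ = arcsin(p_z) ≈ -14.43°, λ = atan2(p_y, p_x) ≈ 179.33°.

≈ 14°S, 179°E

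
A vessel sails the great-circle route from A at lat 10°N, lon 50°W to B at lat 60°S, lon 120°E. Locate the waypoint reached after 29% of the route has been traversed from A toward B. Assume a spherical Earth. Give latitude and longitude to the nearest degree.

≈ lat 27°S, lon 46°W

Write both endpoints as unit vectors p₁, p₂ with components (cos φ cos λ, cos φ sin λ, sin φ).
The central angle between the endpoints is δ = arccos(p₁·p₂) ≈ 2.259 rad (129.4°).
Interpolate at f = 0.29 with slerp weights a = sin((1−f)δ)/sin δ ≈ 1.294, b = sin(fδ)/sin δ ≈ 0.789.
p = a·p₁ + b·p₂ ≈ (0.622, -0.635, -0.459); φ = arcsin(p_z) ≈ -27.29°, λ = atan2(p_y, p_x) ≈ -45.58°.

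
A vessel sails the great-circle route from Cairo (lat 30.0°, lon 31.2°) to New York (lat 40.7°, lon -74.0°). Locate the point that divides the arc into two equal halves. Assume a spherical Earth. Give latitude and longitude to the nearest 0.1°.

The haversine formula gives a central angle δ ≈ 1.416 rad (81.1°) between the endpoints.
Interpolate at f = 1/2 with slerp weights a = sin((1−f)δ)/sin δ ≈ 0.658, b = sin(fδ)/sin δ ≈ 0.658.
p = a·p₁ + b·p₂ ≈ (0.625, -0.184, 0.758); φ = arcsin(p_z) ≈ 49.32°, λ = atan2(p_y, p_x) ≈ -16.43°.

≈ lat 49.3°, lon -16.4°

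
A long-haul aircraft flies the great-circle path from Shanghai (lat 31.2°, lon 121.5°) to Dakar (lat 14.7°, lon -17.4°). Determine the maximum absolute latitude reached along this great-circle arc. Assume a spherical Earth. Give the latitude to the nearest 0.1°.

≈ 51.3°

The great circle lies in the plane with unit normal n̂ = (p₁ × p₂)/|p₁ × p₂|.
Here n̂_z ≈ -0.625; the vertex latitude is φ_max = arccos|n̂_z| ≈ 51.3°.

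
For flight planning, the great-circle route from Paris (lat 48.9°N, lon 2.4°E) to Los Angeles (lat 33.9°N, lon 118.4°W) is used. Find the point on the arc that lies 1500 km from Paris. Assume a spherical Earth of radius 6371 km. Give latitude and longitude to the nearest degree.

From cos δ = sin φ₁ sin φ₂ + cos φ₁ cos φ₂ cos Δλ, the central angle is δ ≈ 1.429 rad (81.9°). The total great-circle distance is δ·R ≈ 1.429 × 6371 ≈ 9107 km, so the target fraction is f = 1500/9107 ≈ 0.165.
Interpolate at f ≈ 0.165 with slerp weights a = sin((1−f)δ)/sin δ ≈ 0.939, b = sin(fδ)/sin δ ≈ 0.236.
p = a·p₁ + b·p₂ ≈ (0.524, -0.146, 0.839); φ = arcsin(p_z) ≈ 57.05°, λ = atan2(p_y, p_x) ≈ -15.59°.

≈ lat 57°N, lon 16°W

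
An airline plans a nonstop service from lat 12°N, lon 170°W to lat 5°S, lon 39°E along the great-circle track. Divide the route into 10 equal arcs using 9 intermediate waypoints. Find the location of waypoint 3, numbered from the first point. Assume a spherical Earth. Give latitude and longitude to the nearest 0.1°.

Write both endpoints as unit vectors p₁, p₂ with components (cos φ cos λ, cos φ sin λ, sin φ).
The central angle between the endpoints is δ = arccos(p₁·p₂) ≈ 2.627 rad (150.5°).
Interpolate at f = 3/10 with slerp weights a = sin((1−f)δ)/sin δ ≈ 1.958, b = sin(fδ)/sin δ ≈ 1.440.
p = a·p₁ + b·p₂ ≈ (-0.772, 0.570, 0.282); φ = arcsin(p_z) ≈ 16.36°, λ = atan2(p_y, p_x) ≈ 143.55°.

≈ lat 16.4°N, lon 143.6°E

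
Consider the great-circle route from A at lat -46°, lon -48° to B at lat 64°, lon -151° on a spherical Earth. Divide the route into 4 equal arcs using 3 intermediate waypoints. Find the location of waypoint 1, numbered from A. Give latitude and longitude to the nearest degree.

≈ lat -17°, lon -69°

From cos δ = sin φ₁ sin φ₂ + cos φ₁ cos φ₂ cos Δλ, the central angle is δ ≈ 2.367 rad (135.6°).
Interpolate at f = 1/4 with slerp weights a = sin((1−f)δ)/sin δ ≈ 1.401, b = sin(fδ)/sin δ ≈ 0.798.
p = a·p₁ + b·p₂ ≈ (0.345, -0.893, -0.290); φ = arcsin(p_z) ≈ -16.87°, λ = atan2(p_y, p_x) ≈ -68.87°.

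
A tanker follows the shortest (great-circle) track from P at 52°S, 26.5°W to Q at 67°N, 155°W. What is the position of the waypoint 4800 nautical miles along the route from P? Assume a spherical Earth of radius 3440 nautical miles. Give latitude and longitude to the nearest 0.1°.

Write both endpoints as unit vectors p₁, p₂ with components (cos φ cos λ, cos φ sin λ, sin φ).
The central angle between the endpoints is δ = arccos(p₁·p₂) ≈ 2.636 rad (151.1°). The total great-circle distance is δ·R ≈ 2.636 × 3440 ≈ 9069 nmi, so the target fraction is f = 4800/9069 ≈ 0.529.
Interpolate at f ≈ 0.529 with slerp weights a = sin((1−f)δ)/sin δ ≈ 1.955, b = sin(fδ)/sin δ ≈ 2.035.
p = a·p₁ + b·p₂ ≈ (0.357, -0.873, 0.332); φ = arcsin(p_z) ≈ 19.41°, λ = atan2(p_y, p_x) ≈ -67.78°.

≈ 19.4°N, 67.8°W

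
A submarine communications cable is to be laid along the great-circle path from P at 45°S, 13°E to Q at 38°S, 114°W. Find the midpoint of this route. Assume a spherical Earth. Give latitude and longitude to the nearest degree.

From cos δ = sin φ₁ sin φ₂ + cos φ₁ cos φ₂ cos Δλ, the central angle is δ ≈ 1.471 rad (84.3°).
Interpolate at f = 1/2 with slerp weights a = sin((1−f)δ)/sin δ ≈ 0.674, b = sin(fδ)/sin δ ≈ 0.674.
p = a·p₁ + b·p₂ ≈ (0.248, -0.378, -0.892); φ = arcsin(p_z) ≈ -63.10°, λ = atan2(p_y, p_x) ≈ -56.69°.

≈ 63°S, 57°W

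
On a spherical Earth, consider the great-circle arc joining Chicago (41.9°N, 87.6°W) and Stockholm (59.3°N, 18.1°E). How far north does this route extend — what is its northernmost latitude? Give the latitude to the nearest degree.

≈ 65°N

The great circle lies in the plane with unit normal n̂ = (p₁ × p₂)/|p₁ × p₂|.
Here n̂_z ≈ +0.415; the vertex latitude is φ_max = arccos|n̂_z| ≈ 65.5°.
Check via Clairaut: cos φ_max = |cos φ₁| · sin C = cos(41.9°)·sin(33.9°) ≈ 0.415, again giving ≈ 65.5°.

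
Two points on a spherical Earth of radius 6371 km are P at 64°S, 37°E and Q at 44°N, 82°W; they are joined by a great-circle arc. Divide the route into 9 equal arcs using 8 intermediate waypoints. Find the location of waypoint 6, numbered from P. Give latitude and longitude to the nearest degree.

≈ 3°N, 55°W

Write both endpoints as unit vectors p₁, p₂ with components (cos φ cos λ, cos φ sin λ, sin φ).
The central angle between the endpoints is δ = arccos(p₁·p₂) ≈ 2.461 rad (141.0°).
Interpolate at f = 6/9 with slerp weights a = sin((1−f)δ)/sin δ ≈ 1.162, b = sin(fδ)/sin δ ≈ 1.585.
p = a·p₁ + b·p₂ ≈ (0.566, -0.823, 0.057); φ = arcsin(p_z) ≈ 3.24°, λ = atan2(p_y, p_x) ≈ -55.49°.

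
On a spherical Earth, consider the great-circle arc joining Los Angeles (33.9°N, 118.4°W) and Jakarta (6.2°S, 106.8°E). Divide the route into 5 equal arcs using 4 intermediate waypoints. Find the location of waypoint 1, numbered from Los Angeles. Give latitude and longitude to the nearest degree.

≈ 40°N, 150°W

From cos δ = sin φ₁ sin φ₂ + cos φ₁ cos φ₂ cos Δλ, the central angle is δ ≈ 2.267 rad (129.9°).
Interpolate at f = 1/5 with slerp weights a = sin((1−f)δ)/sin δ ≈ 1.265, b = sin(fδ)/sin δ ≈ 0.571.
p = a·p₁ + b·p₂ ≈ (-0.664, -0.380, 0.644); φ = arcsin(p_z) ≈ 40.10°, λ = atan2(p_y, p_x) ≈ -150.19°.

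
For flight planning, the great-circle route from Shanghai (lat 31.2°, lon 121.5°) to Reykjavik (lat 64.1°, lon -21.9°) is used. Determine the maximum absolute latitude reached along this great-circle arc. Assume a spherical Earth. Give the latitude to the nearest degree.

The great circle lies in the plane with unit normal n̂ = (p₁ × p₂)/|p₁ × p₂|.
Here n̂_z ≈ -0.226; the vertex latitude is φ_max = arccos|n̂_z| ≈ 76.9°.
Check via Clairaut: cos φ_max = |cos φ₁| · sin C = cos(31.2°)·sin(15.3°) ≈ 0.226, again giving ≈ 76.9°.

≈ 77°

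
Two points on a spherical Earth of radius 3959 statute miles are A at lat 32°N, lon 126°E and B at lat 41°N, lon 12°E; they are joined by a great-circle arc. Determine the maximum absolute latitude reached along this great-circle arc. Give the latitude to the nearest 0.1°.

The great circle lies in the plane with unit normal n̂ = (p₁ × p₂)/|p₁ × p₂|.
Here n̂_z ≈ -0.587; the vertex latitude is φ_max = arccos|n̂_z| ≈ 54.1°.
Check via Clairaut: cos φ_max = |cos φ₁| · sin C = cos(32.0°)·sin(43.8°) ≈ 0.587, again giving ≈ 54.1°.

≈ 54.1°N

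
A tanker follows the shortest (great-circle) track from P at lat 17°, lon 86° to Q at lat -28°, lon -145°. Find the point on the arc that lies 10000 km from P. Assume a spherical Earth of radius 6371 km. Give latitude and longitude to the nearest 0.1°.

≈ lat -21.6°, lon 169.0°

Write both endpoints as unit vectors p₁, p₂ with components (cos φ cos λ, cos φ sin λ, sin φ).
The central angle between the endpoints is δ = arccos(p₁·p₂) ≈ 2.303 rad (132.0°). The total great-circle distance is δ·R ≈ 2.303 × 6371 ≈ 14674 km, so the target fraction is f = 10000/14674 ≈ 0.682.
Interpolate at f ≈ 0.682 with slerp weights a = sin((1−f)δ)/sin δ ≈ 0.900, b = sin(fδ)/sin δ ≈ 1.345.
p = a·p₁ + b·p₂ ≈ (-0.913, 0.178, -0.368); φ = arcsin(p_z) ≈ -21.60°, λ = atan2(p_y, p_x) ≈ 168.97°.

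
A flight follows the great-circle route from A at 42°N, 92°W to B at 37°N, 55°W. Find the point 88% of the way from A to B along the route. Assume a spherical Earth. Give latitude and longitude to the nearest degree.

≈ 38°N, 59°W

Convert each endpoint to a unit vector on the sphere (x = cos φ cos λ, y = cos φ sin λ, z = sin φ).
The central angle between the endpoints is δ = arccos(p₁·p₂) ≈ 0.502 rad (28.8°).
Interpolate at f = 0.88 with slerp weights a = sin((1−f)δ)/sin δ ≈ 0.125, b = sin(fδ)/sin δ ≈ 0.889.
p = a·p₁ + b·p₂ ≈ (0.404, -0.674, 0.618); φ = arcsin(p_z) ≈ 38.20°, λ = atan2(p_y, p_x) ≈ -59.08°.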